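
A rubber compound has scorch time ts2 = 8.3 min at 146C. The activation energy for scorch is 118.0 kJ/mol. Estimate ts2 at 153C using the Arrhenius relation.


Convert temperatures: T1 = 146 + 273.15 = 419.15 K, T2 = 153 + 273.15 = 426.15 K
ts2_new = 8.3 * exp(118000 / 8.314 * (1/426.15 - 1/419.15))
1/T2 - 1/T1 = -3.9189e-05
ts2_new = 4.76 min

4.76 min


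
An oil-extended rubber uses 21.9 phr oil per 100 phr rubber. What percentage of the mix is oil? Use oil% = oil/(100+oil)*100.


Oil % = oil / (100 + oil) * 100
= 21.9 / (100 + 21.9) * 100
= 21.9 / 121.9 * 100
= 17.97%

17.97%


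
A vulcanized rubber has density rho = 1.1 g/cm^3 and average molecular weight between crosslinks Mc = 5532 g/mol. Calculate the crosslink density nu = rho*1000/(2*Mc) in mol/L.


nu = rho * 1000 / (2 * Mc)
nu = 1.1 * 1000 / (2 * 5532)
nu = 1100.0 / 11064
nu = 0.0994 mol/L

0.0994 mol/L


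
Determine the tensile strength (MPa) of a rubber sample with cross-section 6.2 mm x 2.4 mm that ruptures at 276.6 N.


Area = width * thickness = 6.2 * 2.4 = 14.88 mm^2
TS = force / area = 276.6 / 14.88 = 18.59 MPa

18.59 MPa


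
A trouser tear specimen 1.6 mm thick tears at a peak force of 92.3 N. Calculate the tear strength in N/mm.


Tear strength = force / thickness
= 92.3 / 1.6
= 57.69 N/mm

57.69 N/mm


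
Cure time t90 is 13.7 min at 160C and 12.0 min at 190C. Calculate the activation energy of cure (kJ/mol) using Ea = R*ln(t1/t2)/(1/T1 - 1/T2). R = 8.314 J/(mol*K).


T1 = 433.15 K, T2 = 463.15 K
1/T1 - 1/T2 = 1.4954e-04
ln(t1/t2) = ln(13.7/12.0) = 0.1325
Ea = 8.314 * 0.1325 / 1.4954e-04 = 7365.9569 J/mol
Ea = 7.37 kJ/mol

7.37 kJ/mol


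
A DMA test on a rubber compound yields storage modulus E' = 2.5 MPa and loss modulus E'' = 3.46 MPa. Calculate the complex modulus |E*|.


|E*| = sqrt(E'^2 + E''^2)
= sqrt(2.5^2 + 3.46^2)
= sqrt(6.2500 + 11.9716)
= 4.269 MPa

4.269 MPa


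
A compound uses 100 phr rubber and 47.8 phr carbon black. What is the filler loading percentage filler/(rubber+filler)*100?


Filler % = filler / (rubber + filler) * 100
= 47.8 / (100 + 47.8) * 100
= 47.8 / 147.8 * 100
= 32.34%

32.34%


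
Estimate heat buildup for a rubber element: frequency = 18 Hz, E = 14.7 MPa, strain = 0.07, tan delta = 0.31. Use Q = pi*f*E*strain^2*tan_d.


Q = pi * f * E * strain^2 * tan_d
= pi * 18 * 14.7 * 0.07^2 * 0.31
= pi * 18 * 14.7 * 0.0049 * 0.31
= 1.2627

Q = 1.2627


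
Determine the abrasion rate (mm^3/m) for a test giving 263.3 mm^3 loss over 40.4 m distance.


Rate = volume_loss / distance
= 263.3 / 40.4
= 6.517 mm^3/m

6.517 mm^3/m


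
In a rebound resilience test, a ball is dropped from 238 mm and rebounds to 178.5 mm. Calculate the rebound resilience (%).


Resilience = h_rebound / h_drop * 100
= 178.5 / 238 * 100
= 75.0%

75.0%


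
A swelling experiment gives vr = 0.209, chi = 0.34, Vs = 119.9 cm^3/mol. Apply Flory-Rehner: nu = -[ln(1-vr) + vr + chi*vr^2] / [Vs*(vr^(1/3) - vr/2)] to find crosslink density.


ln(1 - vr) = ln(1 - 0.209) = -0.2345
Numerator = -((-0.2345) + 0.209 + 0.34 * 0.209^2) = 0.0106
Denominator = 119.9 * (0.209^(1/3) - 0.209/2) = 58.6248
nu = 0.0106 / 58.6248 = 1.8091e-04 mol/cm^3

1.8091e-04 mol/cm^3


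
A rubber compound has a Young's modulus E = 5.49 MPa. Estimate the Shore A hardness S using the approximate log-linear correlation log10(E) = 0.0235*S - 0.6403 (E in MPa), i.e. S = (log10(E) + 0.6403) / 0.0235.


log10(E) = 0.0235*S - 0.6403  =>  S = (log10(E) + 0.6403) / 0.0235
log10(5.49) = 0.739572
S = (0.739572 + 0.6403) / 0.0235 = 1.379872 / 0.0235
S = 58.7

Shore A = 58.7


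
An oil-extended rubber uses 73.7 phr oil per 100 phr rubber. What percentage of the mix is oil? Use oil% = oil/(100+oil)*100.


Oil % = oil / (100 + oil) * 100
= 73.7 / (100 + 73.7) * 100
= 73.7 / 173.7 * 100
= 42.43%

42.43%


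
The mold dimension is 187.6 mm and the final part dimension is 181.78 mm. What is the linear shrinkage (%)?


Shrinkage = (mold - part) / mold * 100
= (187.6 - 181.78) / 187.6 * 100
= 5.82 / 187.6 * 100
= 3.1%

3.1%


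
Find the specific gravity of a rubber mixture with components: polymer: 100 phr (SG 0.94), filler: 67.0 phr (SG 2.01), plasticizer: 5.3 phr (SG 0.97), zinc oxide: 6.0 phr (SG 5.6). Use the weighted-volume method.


Sum of weights = 178.3
Volume contributions:
  polymer: 100/0.94 = 106.3830
  filler: 67.0/2.01 = 33.3333
  plasticizer: 5.3/0.97 = 5.4639
  zinc oxide: 6.0/5.6 = 1.0714
Sum of volumes = 146.2517
SG = 178.3 / 146.2517 = 1.219

SG = 1.219


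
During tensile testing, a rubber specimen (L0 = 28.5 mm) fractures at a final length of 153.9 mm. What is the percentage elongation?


Elongation = (Lf - L0) / L0 * 100
= (153.9 - 28.5) / 28.5 * 100
= 125.4 / 28.5 * 100
= 440.0%

440.0%


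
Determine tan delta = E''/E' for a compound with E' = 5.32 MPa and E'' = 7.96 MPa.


tan delta = E'' / E'
= 7.96 / 5.32
= 1.4962

tan delta = 1.4962


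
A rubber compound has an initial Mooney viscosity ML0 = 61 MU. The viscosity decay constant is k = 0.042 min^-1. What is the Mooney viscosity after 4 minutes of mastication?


ML = ML0 * exp(-k * t)
ML = 61 * exp(-0.042 * 4)
ML = 61 * 0.8454
ML = 51.57 MU

51.57 MU


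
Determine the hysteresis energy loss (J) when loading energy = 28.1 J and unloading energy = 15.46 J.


Hysteresis loss = loading - unloading
= 28.1 - 15.46
= 12.64 J

12.64 J


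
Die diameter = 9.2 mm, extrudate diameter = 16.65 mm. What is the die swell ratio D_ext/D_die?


Die swell ratio = D_extrudate / D_die
= 16.65 / 9.2
= 1.81

Die swell = 1.81


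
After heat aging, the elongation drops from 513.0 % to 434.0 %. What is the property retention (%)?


Retention = aged / original * 100
= 434.0 / 513.0 * 100
= 84.6%

84.6%


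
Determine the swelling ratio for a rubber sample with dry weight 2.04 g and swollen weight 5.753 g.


Q = W_swollen / W_dry
Q = 5.753 / 2.04
Q = 2.82

Q = 2.82


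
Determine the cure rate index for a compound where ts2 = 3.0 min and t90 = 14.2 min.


CRI = 100 / (t90 - ts2)
= 100 / (14.2 - 3.0)
= 100 / 11.2
= 8.93 min^-1

8.93 min^-1


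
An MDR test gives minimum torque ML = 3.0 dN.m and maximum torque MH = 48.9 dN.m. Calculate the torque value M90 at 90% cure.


M90 = ML + 0.9 * (MH - ML)
M90 = 3.0 + 0.9 * (48.9 - 3.0)
M90 = 3.0 + 0.9 * 45.9
M90 = 44.31 dN.m

44.31 dN.m


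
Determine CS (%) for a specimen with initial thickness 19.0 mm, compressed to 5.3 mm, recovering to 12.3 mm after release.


CS = (t0 - recovered) / (t0 - ts) * 100
= (19.0 - 12.3) / (19.0 - 5.3) * 100
= 6.7 / 13.7 * 100
= 48.9%

48.9%


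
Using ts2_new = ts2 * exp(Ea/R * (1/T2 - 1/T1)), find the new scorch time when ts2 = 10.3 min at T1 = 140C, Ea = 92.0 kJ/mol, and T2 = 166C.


Convert temperatures: T1 = 140 + 273.15 = 413.15 K, T2 = 166 + 273.15 = 439.15 K
ts2_new = 10.3 * exp(92000 / 8.314 * (1/439.15 - 1/413.15))
1/T2 - 1/T1 = -1.4330e-04
ts2_new = 2.11 min

2.11 min


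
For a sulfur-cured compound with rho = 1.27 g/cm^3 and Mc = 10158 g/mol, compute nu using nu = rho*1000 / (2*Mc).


nu = rho * 1000 / (2 * Mc)
nu = 1.27 * 1000 / (2 * 10158)
nu = 1270.0 / 20316
nu = 0.0625 mol/L

0.0625 mol/L


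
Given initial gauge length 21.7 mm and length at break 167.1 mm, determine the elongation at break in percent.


Elongation = (Lf - L0) / L0 * 100
= (167.1 - 21.7) / 21.7 * 100
= 145.4 / 21.7 * 100
= 670.0%

670.0%


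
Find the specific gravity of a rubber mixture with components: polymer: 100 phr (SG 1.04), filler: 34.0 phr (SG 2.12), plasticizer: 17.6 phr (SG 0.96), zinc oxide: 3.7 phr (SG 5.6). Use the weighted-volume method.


Sum of weights = 155.3
Volume contributions:
  polymer: 100/1.04 = 96.1538
  filler: 34.0/2.12 = 16.0377
  plasticizer: 17.6/0.96 = 18.3333
  zinc oxide: 3.7/5.6 = 0.6607
Sum of volumes = 131.1856
SG = 155.3 / 131.1856 = 1.184

SG = 1.184


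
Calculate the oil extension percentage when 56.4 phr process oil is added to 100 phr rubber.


Oil % = oil / (100 + oil) * 100
= 56.4 / (100 + 56.4) * 100
= 56.4 / 156.4 * 100
= 36.06%

36.06%


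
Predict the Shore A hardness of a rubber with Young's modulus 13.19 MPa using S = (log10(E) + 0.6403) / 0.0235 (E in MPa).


log10(E) = 0.0235*S - 0.6403  =>  S = (log10(E) + 0.6403) / 0.0235
log10(13.19) = 1.120245
S = (1.120245 + 0.6403) / 0.0235 = 1.760545 / 0.0235
S = 74.9

Shore A = 74.9


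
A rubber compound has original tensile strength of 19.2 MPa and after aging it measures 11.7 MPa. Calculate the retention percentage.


Retention = aged / original * 100
= 11.7 / 19.2 * 100
= 60.9%

60.9%


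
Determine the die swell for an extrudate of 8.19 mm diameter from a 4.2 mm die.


Die swell ratio = D_extrudate / D_die
= 8.19 / 4.2
= 1.95

Die swell = 1.95


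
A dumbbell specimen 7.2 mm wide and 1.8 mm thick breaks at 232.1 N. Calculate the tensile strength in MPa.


Area = width * thickness = 7.2 * 1.8 = 12.96 mm^2
TS = force / area = 232.1 / 12.96 = 17.91 MPa

17.91 MPa


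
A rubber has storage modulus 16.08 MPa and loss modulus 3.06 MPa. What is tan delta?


tan delta = E'' / E'
= 3.06 / 16.08
= 0.1903

tan delta = 0.1903


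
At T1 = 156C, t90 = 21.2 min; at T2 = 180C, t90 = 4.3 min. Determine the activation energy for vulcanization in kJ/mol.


T1 = 429.15 K, T2 = 453.15 K
1/T1 - 1/T2 = 1.2341e-04
ln(t1/t2) = ln(21.2/4.3) = 1.5954
Ea = 8.314 * 1.5954 / 1.2341e-04 = 107477.0406 J/mol
Ea = 107.48 kJ/mol

107.48 kJ/mol


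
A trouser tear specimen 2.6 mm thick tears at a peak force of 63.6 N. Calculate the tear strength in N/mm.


Tear strength = force / thickness
= 63.6 / 2.6
= 24.46 N/mm

24.46 N/mm


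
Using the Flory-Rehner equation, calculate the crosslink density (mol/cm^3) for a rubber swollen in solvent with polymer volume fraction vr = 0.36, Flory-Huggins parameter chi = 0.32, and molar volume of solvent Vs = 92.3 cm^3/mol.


ln(1 - vr) = ln(1 - 0.36) = -0.4463
Numerator = -((-0.4463) + 0.36 + 0.32 * 0.36^2) = 0.0448
Denominator = 92.3 * (0.36^(1/3) - 0.36/2) = 49.0463
nu = 0.0448 / 49.0463 = 9.1373e-04 mol/cm^3

9.1373e-04 mol/cm^3


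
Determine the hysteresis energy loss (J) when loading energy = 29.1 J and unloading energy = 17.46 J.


Hysteresis loss = loading - unloading
= 29.1 - 17.46
= 11.64 J

11.64 J


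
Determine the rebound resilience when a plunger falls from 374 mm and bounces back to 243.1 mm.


Resilience = h_rebound / h_drop * 100
= 243.1 / 374 * 100
= 65.0%

65.0%


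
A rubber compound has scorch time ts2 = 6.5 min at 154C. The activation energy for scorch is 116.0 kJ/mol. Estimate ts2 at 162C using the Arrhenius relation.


Convert temperatures: T1 = 154 + 273.15 = 427.15 K, T2 = 162 + 273.15 = 435.15 K
ts2_new = 6.5 * exp(116000 / 8.314 * (1/435.15 - 1/427.15))
1/T2 - 1/T1 = -4.3040e-05
ts2_new = 3.57 min

3.57 min


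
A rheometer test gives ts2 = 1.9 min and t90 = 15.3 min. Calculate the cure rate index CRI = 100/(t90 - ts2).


CRI = 100 / (t90 - ts2)
= 100 / (15.3 - 1.9)
= 100 / 13.4
= 7.46 min^-1

7.46 min^-1


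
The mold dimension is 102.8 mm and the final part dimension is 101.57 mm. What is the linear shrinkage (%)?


Shrinkage = (mold - part) / mold * 100
= (102.8 - 101.57) / 102.8 * 100
= 1.23 / 102.8 * 100
= 1.2%

1.2%


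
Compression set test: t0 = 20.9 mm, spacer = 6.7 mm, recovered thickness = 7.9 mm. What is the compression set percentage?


CS = (t0 - recovered) / (t0 - ts) * 100
= (20.9 - 7.9) / (20.9 - 6.7) * 100
= 13.0 / 14.2 * 100
= 91.5%

91.5%


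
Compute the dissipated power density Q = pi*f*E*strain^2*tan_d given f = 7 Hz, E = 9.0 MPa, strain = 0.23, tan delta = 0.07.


Q = pi * f * E * strain^2 * tan_d
= pi * 7 * 9.0 * 0.23^2 * 0.07
= pi * 7 * 9.0 * 0.0529 * 0.07
= 0.7329

Q = 0.7329


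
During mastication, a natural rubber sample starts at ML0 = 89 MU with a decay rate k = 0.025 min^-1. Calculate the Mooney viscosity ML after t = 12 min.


ML = ML0 * exp(-k * t)
ML = 89 * exp(-0.025 * 12)
ML = 89 * 0.7408
ML = 65.93 MU

65.93 MU


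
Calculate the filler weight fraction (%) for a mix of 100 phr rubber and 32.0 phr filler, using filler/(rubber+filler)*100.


Filler % = filler / (rubber + filler) * 100
= 32.0 / (100 + 32.0) * 100
= 32.0 / 132.0 * 100
= 24.24%

24.24%


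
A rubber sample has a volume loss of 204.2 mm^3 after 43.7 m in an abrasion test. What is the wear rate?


Rate = volume_loss / distance
= 204.2 / 43.7
= 4.673 mm^3/m

4.673 mm^3/m


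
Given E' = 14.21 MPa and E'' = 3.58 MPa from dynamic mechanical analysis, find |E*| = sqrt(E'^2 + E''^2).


|E*| = sqrt(E'^2 + E''^2)
= sqrt(14.21^2 + 3.58^2)
= sqrt(201.9241 + 12.8164)
= 14.654 MPa

14.654 MPa


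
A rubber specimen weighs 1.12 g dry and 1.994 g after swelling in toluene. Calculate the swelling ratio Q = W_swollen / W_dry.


Q = W_swollen / W_dry
Q = 1.994 / 1.12
Q = 1.78

Q = 1.78


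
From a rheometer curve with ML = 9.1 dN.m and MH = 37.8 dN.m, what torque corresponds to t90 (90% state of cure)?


M90 = ML + 0.9 * (MH - ML)
M90 = 9.1 + 0.9 * (37.8 - 9.1)
M90 = 9.1 + 0.9 * 28.7
M90 = 34.93 dN.m

34.93 dN.m


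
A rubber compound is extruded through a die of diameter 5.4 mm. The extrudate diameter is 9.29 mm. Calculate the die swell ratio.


Die swell ratio = D_extrudate / D_die
= 9.29 / 5.4
= 1.72

Die swell = 1.72


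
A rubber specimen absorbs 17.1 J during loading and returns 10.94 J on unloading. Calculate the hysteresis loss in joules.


Hysteresis loss = loading - unloading
= 17.1 - 10.94
= 6.16 J

6.16 J


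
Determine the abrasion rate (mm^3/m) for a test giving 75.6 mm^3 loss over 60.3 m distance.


Rate = volume_loss / distance
= 75.6 / 60.3
= 1.254 mm^3/m

1.254 mm^3/m


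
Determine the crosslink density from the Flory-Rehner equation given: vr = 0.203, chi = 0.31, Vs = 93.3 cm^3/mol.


ln(1 - vr) = ln(1 - 0.203) = -0.2269
Numerator = -((-0.2269) + 0.203 + 0.31 * 0.203^2) = 0.0111
Denominator = 93.3 * (0.203^(1/3) - 0.203/2) = 45.3637
nu = 0.0111 / 45.3637 = 2.4526e-04 mol/cm^3

2.4526e-04 mol/cm^3


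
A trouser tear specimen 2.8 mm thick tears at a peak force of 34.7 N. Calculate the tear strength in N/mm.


Tear strength = force / thickness
= 34.7 / 2.8
= 12.39 N/mm

12.39 N/mm


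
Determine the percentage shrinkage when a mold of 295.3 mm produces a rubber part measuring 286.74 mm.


Shrinkage = (mold - part) / mold * 100
= (295.3 - 286.74) / 295.3 * 100
= 8.56 / 295.3 * 100
= 2.9%

2.9%


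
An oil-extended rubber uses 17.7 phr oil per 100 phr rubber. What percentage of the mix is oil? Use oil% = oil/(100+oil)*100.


Oil % = oil / (100 + oil) * 100
= 17.7 / (100 + 17.7) * 100
= 17.7 / 117.7 * 100
= 15.04%

15.04%


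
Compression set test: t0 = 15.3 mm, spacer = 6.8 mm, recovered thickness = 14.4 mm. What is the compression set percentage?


CS = (t0 - recovered) / (t0 - ts) * 100
= (15.3 - 14.4) / (15.3 - 6.8) * 100
= 0.9 / 8.5 * 100
= 10.6%

10.6%


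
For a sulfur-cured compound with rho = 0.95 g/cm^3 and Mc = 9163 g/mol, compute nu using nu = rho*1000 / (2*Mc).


nu = rho * 1000 / (2 * Mc)
nu = 0.95 * 1000 / (2 * 9163)
nu = 950.0 / 18326
nu = 0.0518 mol/L

0.0518 mol/L


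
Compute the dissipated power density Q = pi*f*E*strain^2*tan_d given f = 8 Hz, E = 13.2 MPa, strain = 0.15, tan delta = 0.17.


Q = pi * f * E * strain^2 * tan_d
= pi * 8 * 13.2 * 0.15^2 * 0.17
= pi * 8 * 13.2 * 0.0225 * 0.17
= 1.2690

Q = 1.2690


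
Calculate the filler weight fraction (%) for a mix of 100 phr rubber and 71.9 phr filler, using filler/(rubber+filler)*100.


Filler % = filler / (rubber + filler) * 100
= 71.9 / (100 + 71.9) * 100
= 71.9 / 171.9 * 100
= 41.83%

41.83%


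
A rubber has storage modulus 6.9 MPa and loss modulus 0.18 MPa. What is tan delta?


tan delta = E'' / E'
= 0.18 / 6.9
= 0.0261

tan delta = 0.0261


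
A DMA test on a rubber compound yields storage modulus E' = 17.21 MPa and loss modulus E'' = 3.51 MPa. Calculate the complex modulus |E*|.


|E*| = sqrt(E'^2 + E''^2)
= sqrt(17.21^2 + 3.51^2)
= sqrt(296.1841 + 12.3201)
= 17.564 MPa

17.564 MPa


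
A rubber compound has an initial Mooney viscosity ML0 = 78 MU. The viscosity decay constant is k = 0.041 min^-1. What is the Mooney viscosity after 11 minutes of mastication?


ML = ML0 * exp(-k * t)
ML = 78 * exp(-0.041 * 11)
ML = 78 * 0.6370
ML = 49.69 MU

49.69 MU


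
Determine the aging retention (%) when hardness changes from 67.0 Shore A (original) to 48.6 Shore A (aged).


Retention = aged / original * 100
= 48.6 / 67.0 * 100
= 72.5%

72.5%


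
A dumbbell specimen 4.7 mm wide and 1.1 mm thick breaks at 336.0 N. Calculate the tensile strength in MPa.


Area = width * thickness = 4.7 * 1.1 = 5.17 mm^2
TS = force / area = 336.0 / 5.17 = 64.99 MPa

64.99 MPa


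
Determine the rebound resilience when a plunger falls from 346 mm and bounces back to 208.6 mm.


Resilience = h_rebound / h_drop * 100
= 208.6 / 346 * 100
= 60.3%

60.3%


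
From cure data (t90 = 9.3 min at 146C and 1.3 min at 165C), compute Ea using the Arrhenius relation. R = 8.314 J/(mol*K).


T1 = 419.15 K, T2 = 438.15 K
1/T1 - 1/T2 = 1.0346e-04
ln(t1/t2) = ln(9.3/1.3) = 1.9677
Ea = 8.314 * 1.9677 / 1.0346e-04 = 158123.5608 J/mol
Ea = 158.12 kJ/mol

158.12 kJ/mol


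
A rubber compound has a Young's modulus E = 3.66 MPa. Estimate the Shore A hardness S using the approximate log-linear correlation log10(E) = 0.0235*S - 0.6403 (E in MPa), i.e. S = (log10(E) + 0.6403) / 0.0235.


log10(E) = 0.0235*S - 0.6403  =>  S = (log10(E) + 0.6403) / 0.0235
log10(3.66) = 0.563481
S = (0.563481 + 0.6403) / 0.0235 = 1.203781 / 0.0235
S = 51.2

Shore A = 51.2


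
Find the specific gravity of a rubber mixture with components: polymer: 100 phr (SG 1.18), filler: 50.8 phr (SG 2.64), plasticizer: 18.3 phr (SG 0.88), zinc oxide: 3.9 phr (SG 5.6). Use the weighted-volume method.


Sum of weights = 173.0
Volume contributions:
  polymer: 100/1.18 = 84.7458
  filler: 50.8/2.64 = 19.2424
  plasticizer: 18.3/0.88 = 20.7955
  zinc oxide: 3.9/5.6 = 0.6964
Sum of volumes = 125.4801
SG = 173.0 / 125.4801 = 1.379

SG = 1.379


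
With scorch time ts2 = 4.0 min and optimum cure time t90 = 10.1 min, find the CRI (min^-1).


CRI = 100 / (t90 - ts2)
= 100 / (10.1 - 4.0)
= 100 / 6.1
= 16.39 min^-1

16.39 min^-1


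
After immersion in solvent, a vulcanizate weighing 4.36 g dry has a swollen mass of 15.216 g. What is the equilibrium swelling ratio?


Q = W_swollen / W_dry
Q = 15.216 / 4.36
Q = 3.49

Q = 3.49


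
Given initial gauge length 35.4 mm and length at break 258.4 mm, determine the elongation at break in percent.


Elongation = (Lf - L0) / L0 * 100
= (258.4 - 35.4) / 35.4 * 100
= 223.0 / 35.4 * 100
= 629.9%

629.9%


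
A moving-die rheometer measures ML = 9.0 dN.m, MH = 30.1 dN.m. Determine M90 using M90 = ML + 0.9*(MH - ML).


M90 = ML + 0.9 * (MH - ML)
M90 = 9.0 + 0.9 * (30.1 - 9.0)
M90 = 9.0 + 0.9 * 21.1
M90 = 27.99 dN.m

27.99 dN.m


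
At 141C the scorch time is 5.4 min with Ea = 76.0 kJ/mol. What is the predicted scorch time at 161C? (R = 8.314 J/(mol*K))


Convert temperatures: T1 = 141 + 273.15 = 414.15 K, T2 = 161 + 273.15 = 434.15 K
ts2_new = 5.4 * exp(76000 / 8.314 * (1/434.15 - 1/414.15))
1/T2 - 1/T1 = -1.1123e-04
ts2_new = 1.95 min

1.95 min


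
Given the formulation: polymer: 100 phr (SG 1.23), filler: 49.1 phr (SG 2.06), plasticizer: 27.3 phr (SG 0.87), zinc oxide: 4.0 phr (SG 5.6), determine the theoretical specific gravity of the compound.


Sum of weights = 180.4
Volume contributions:
  polymer: 100/1.23 = 81.3008
  filler: 49.1/2.06 = 23.8350
  plasticizer: 27.3/0.87 = 31.3793
  zinc oxide: 4.0/5.6 = 0.7143
Sum of volumes = 137.2294
SG = 180.4 / 137.2294 = 1.315

SG = 1.315


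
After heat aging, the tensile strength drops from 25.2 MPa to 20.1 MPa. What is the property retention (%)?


Retention = aged / original * 100
= 20.1 / 25.2 * 100
= 79.8%

79.8%


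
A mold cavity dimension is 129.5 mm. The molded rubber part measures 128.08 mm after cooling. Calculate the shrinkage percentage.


Shrinkage = (mold - part) / mold * 100
= (129.5 - 128.08) / 129.5 * 100
= 1.42 / 129.5 * 100
= 1.1%

1.1%


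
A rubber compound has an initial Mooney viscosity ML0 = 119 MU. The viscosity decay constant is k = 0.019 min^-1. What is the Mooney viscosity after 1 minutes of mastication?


ML = ML0 * exp(-k * t)
ML = 119 * exp(-0.019 * 1)
ML = 119 * 0.9812
ML = 116.76 MU

116.76 MU


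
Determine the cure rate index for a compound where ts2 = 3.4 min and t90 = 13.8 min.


CRI = 100 / (t90 - ts2)
= 100 / (13.8 - 3.4)
= 100 / 10.4
= 9.62 min^-1

9.62 min^-1


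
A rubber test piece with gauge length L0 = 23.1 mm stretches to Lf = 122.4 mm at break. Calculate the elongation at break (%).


Elongation = (Lf - L0) / L0 * 100
= (122.4 - 23.1) / 23.1 * 100
= 99.3 / 23.1 * 100
= 429.9%

429.9%


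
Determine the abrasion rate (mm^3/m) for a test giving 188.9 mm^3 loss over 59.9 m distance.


Rate = volume_loss / distance
= 188.9 / 59.9
= 3.154 mm^3/m

3.154 mm^3/m


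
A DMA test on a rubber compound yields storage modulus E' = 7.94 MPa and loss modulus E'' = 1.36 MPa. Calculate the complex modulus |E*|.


|E*| = sqrt(E'^2 + E''^2)
= sqrt(7.94^2 + 1.36^2)
= sqrt(63.0436 + 1.8496)
= 8.056 MPa

8.056 MPa


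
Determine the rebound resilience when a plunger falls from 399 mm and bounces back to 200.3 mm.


Resilience = h_rebound / h_drop * 100
= 200.3 / 399 * 100
= 50.2%

50.2%


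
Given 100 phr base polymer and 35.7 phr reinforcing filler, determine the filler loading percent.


Filler % = filler / (rubber + filler) * 100
= 35.7 / (100 + 35.7) * 100
= 35.7 / 135.7 * 100
= 26.31%

26.31%


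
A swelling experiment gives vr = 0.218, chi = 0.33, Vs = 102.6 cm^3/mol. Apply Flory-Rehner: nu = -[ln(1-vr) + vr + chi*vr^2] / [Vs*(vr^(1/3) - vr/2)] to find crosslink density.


ln(1 - vr) = ln(1 - 0.218) = -0.2459
Numerator = -((-0.2459) + 0.218 + 0.33 * 0.218^2) = 0.0122
Denominator = 102.6 * (0.218^(1/3) - 0.218/2) = 50.5660
nu = 0.0122 / 50.5660 = 2.4162e-04 mol/cm^3

2.4162e-04 mol/cm^3


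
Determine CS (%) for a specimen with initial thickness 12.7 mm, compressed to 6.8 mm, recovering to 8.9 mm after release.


CS = (t0 - recovered) / (t0 - ts) * 100
= (12.7 - 8.9) / (12.7 - 6.8) * 100
= 3.8 / 5.9 * 100
= 64.4%

64.4%


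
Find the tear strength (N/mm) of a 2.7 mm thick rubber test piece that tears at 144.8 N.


Tear strength = force / thickness
= 144.8 / 2.7
= 53.63 N/mm

53.63 N/mm


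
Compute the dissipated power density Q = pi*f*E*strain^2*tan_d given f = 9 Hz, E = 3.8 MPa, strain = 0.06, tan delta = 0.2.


Q = pi * f * E * strain^2 * tan_d
= pi * 9 * 3.8 * 0.06^2 * 0.2
= pi * 9 * 3.8 * 0.0036 * 0.2
= 0.0774

Q = 0.0774


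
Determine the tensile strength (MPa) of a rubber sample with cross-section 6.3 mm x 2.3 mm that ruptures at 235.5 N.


Area = width * thickness = 6.3 * 2.3 = 14.49 mm^2
TS = force / area = 235.5 / 14.49 = 16.25 MPa

16.25 MPa


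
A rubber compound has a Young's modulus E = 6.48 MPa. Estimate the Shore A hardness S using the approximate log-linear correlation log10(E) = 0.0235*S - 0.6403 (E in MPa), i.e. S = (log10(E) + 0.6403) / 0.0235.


log10(E) = 0.0235*S - 0.6403  =>  S = (log10(E) + 0.6403) / 0.0235
log10(6.48) = 0.811575
S = (0.811575 + 0.6403) / 0.0235 = 1.451875 / 0.0235
S = 61.8

Shore A = 61.8


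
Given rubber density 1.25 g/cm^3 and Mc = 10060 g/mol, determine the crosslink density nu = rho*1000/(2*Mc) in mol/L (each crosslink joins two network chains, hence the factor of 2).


nu = rho * 1000 / (2 * Mc)
nu = 1.25 * 1000 / (2 * 10060)
nu = 1250.0 / 20120
nu = 0.0621 mol/L

0.0621 mol/L


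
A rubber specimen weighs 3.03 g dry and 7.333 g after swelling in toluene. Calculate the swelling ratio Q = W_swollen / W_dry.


Q = W_swollen / W_dry
Q = 7.333 / 3.03
Q = 2.42

Q = 2.42


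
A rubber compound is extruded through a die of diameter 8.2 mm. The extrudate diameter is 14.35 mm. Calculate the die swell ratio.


Die swell ratio = D_extrudate / D_die
= 14.35 / 8.2
= 1.75

Die swell = 1.75


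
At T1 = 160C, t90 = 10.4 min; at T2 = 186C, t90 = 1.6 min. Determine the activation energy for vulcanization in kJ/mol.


T1 = 433.15 K, T2 = 459.15 K
1/T1 - 1/T2 = 1.3073e-04
ln(t1/t2) = ln(10.4/1.6) = 1.8718
Ea = 8.314 * 1.8718 / 1.3073e-04 = 119039.0706 J/mol
Ea = 119.04 kJ/mol

119.04 kJ/mol


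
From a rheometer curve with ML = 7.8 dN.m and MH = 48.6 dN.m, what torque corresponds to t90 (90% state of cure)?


M90 = ML + 0.9 * (MH - ML)
M90 = 7.8 + 0.9 * (48.6 - 7.8)
M90 = 7.8 + 0.9 * 40.8
M90 = 44.52 dN.m

44.52 dN.m


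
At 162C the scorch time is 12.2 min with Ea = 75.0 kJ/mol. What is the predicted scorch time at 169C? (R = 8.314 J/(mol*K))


Convert temperatures: T1 = 162 + 273.15 = 435.15 K, T2 = 169 + 273.15 = 442.15 K
ts2_new = 12.2 * exp(75000 / 8.314 * (1/442.15 - 1/435.15))
1/T2 - 1/T1 = -3.6382e-05
ts2_new = 8.79 min

8.79 min


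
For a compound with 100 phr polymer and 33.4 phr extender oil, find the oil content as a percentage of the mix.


Oil % = oil / (100 + oil) * 100
= 33.4 / (100 + 33.4) * 100
= 33.4 / 133.4 * 100
= 25.04%

25.04%


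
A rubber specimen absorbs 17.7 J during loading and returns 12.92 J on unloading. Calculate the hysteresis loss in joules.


Hysteresis loss = loading - unloading
= 17.7 - 12.92
= 4.78 J

4.78 J


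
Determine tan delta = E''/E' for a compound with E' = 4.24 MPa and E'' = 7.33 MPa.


tan delta = E'' / E'
= 7.33 / 4.24
= 1.7288

tan delta = 1.7288


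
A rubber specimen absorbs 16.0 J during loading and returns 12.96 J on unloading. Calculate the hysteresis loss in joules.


Hysteresis loss = loading - unloading
= 16.0 - 12.96
= 3.04 J

3.04 J


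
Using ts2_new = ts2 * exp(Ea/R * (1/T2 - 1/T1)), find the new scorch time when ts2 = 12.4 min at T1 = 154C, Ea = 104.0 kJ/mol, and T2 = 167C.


Convert temperatures: T1 = 154 + 273.15 = 427.15 K, T2 = 167 + 273.15 = 440.15 K
ts2_new = 12.4 * exp(104000 / 8.314 * (1/440.15 - 1/427.15))
1/T2 - 1/T1 = -6.9145e-05
ts2_new = 5.22 min

5.22 min


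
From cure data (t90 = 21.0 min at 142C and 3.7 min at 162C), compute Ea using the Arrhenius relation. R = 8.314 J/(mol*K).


T1 = 415.15 K, T2 = 435.15 K
1/T1 - 1/T2 = 1.1071e-04
ln(t1/t2) = ln(21.0/3.7) = 1.7362
Ea = 8.314 * 1.7362 / 1.1071e-04 = 130383.0721 J/mol
Ea = 130.38 kJ/mol

130.38 kJ/mol


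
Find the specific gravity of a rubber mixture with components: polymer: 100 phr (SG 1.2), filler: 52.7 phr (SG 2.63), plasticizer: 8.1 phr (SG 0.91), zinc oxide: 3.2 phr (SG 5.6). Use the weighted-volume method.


Sum of weights = 164.0
Volume contributions:
  polymer: 100/1.2 = 83.3333
  filler: 52.7/2.63 = 20.0380
  plasticizer: 8.1/0.91 = 8.9011
  zinc oxide: 3.2/5.6 = 0.5714
Sum of volumes = 112.8439
SG = 164.0 / 112.8439 = 1.453

SG = 1.453


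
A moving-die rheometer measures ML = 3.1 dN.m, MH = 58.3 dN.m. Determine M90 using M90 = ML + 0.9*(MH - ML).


M90 = ML + 0.9 * (MH - ML)
M90 = 3.1 + 0.9 * (58.3 - 3.1)
M90 = 3.1 + 0.9 * 55.2
M90 = 52.78 dN.m

52.78 dN.m


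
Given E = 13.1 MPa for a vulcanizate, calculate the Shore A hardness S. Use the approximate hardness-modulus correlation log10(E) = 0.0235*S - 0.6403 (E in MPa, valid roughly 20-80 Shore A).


log10(E) = 0.0235*S - 0.6403  =>  S = (log10(E) + 0.6403) / 0.0235
log10(13.1) = 1.117271
S = (1.117271 + 0.6403) / 0.0235 = 1.757571 / 0.0235
S = 74.8

Shore A = 74.8


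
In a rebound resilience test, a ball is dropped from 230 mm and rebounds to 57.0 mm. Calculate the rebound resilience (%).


Resilience = h_rebound / h_drop * 100
= 57.0 / 230 * 100
= 24.8%

24.8%


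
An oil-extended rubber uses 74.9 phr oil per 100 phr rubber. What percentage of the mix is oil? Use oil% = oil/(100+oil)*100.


Oil % = oil / (100 + oil) * 100
= 74.9 / (100 + 74.9) * 100
= 74.9 / 174.9 * 100
= 42.82%

42.82%


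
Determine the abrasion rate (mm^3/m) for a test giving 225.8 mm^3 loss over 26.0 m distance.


Rate = volume_loss / distance
= 225.8 / 26.0
= 8.685 mm^3/m

8.685 mm^3/m


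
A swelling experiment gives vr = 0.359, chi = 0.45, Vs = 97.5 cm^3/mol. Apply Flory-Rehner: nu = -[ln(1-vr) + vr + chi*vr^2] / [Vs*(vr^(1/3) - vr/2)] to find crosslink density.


ln(1 - vr) = ln(1 - 0.359) = -0.4447
Numerator = -((-0.4447) + 0.359 + 0.45 * 0.359^2) = 0.0277
Denominator = 97.5 * (0.359^(1/3) - 0.359/2) = 51.7939
nu = 0.0277 / 51.7939 = 5.3538e-04 mol/cm^3

5.3538e-04 mol/cm^3


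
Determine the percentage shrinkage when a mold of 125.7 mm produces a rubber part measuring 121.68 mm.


Shrinkage = (mold - part) / mold * 100
= (125.7 - 121.68) / 125.7 * 100
= 4.02 / 125.7 * 100
= 3.2%

3.2%


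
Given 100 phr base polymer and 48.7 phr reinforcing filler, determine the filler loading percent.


Filler % = filler / (rubber + filler) * 100
= 48.7 / (100 + 48.7) * 100
= 48.7 / 148.7 * 100
= 32.75%

32.75%


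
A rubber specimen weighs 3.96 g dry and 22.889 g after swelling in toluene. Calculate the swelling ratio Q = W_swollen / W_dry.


Q = W_swollen / W_dry
Q = 22.889 / 3.96
Q = 5.78

Q = 5.78


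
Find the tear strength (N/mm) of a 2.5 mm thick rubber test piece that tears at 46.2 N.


Tear strength = force / thickness
= 46.2 / 2.5
= 18.48 N/mm

18.48 N/mm


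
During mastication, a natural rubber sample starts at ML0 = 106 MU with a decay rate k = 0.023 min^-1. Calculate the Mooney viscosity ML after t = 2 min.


ML = ML0 * exp(-k * t)
ML = 106 * exp(-0.023 * 2)
ML = 106 * 0.9550
ML = 101.23 MU

101.23 MU


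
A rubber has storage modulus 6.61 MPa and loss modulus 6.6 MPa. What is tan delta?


tan delta = E'' / E'
= 6.6 / 6.61
= 0.9985

tan delta = 0.9985


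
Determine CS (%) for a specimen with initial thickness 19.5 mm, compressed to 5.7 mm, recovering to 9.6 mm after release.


CS = (t0 - recovered) / (t0 - ts) * 100
= (19.5 - 9.6) / (19.5 - 5.7) * 100
= 9.9 / 13.8 * 100
= 71.7%

71.7%


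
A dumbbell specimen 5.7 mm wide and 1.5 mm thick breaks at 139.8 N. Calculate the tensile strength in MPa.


Area = width * thickness = 5.7 * 1.5 = 8.55 mm^2
TS = force / area = 139.8 / 8.55 = 16.35 MPa

16.35 MPa


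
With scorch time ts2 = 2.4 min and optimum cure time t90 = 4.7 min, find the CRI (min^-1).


CRI = 100 / (t90 - ts2)
= 100 / (4.7 - 2.4)
= 100 / 2.3
= 43.48 min^-1

43.48 min^-1


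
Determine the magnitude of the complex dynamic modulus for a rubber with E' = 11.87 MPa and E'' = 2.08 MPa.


|E*| = sqrt(E'^2 + E''^2)
= sqrt(11.87^2 + 2.08^2)
= sqrt(140.8969 + 4.3264)
= 12.051 MPa

12.051 MPa


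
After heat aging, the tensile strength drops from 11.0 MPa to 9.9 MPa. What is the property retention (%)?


Retention = aged / original * 100
= 9.9 / 11.0 * 100
= 90.0%

90.0%


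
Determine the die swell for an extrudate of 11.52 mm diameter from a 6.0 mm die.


Die swell ratio = D_extrudate / D_die
= 11.52 / 6.0
= 1.92

Die swell = 1.92


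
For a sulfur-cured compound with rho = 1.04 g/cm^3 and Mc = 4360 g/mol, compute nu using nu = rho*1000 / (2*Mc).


nu = rho * 1000 / (2 * Mc)
nu = 1.04 * 1000 / (2 * 4360)
nu = 1040.0 / 8720
nu = 0.1193 mol/L

0.1193 mol/L


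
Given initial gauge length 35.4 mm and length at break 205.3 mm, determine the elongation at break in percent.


Elongation = (Lf - L0) / L0 * 100
= (205.3 - 35.4) / 35.4 * 100
= 169.9 / 35.4 * 100
= 479.9%

479.9%


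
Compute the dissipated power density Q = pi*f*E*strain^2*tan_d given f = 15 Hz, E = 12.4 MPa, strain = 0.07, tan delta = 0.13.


Q = pi * f * E * strain^2 * tan_d
= pi * 15 * 12.4 * 0.07^2 * 0.13
= pi * 15 * 12.4 * 0.0049 * 0.13
= 0.3722

Q = 0.3722


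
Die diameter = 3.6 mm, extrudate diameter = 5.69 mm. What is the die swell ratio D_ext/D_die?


Die swell ratio = D_extrudate / D_die
= 5.69 / 3.6
= 1.581

Die swell = 1.581


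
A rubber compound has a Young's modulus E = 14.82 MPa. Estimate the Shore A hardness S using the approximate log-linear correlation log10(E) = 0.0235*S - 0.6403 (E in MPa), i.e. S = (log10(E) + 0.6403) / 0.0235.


log10(E) = 0.0235*S - 0.6403  =>  S = (log10(E) + 0.6403) / 0.0235
log10(14.82) = 1.170848
S = (1.170848 + 0.6403) / 0.0235 = 1.811148 / 0.0235
S = 77.1

Shore A = 77.1


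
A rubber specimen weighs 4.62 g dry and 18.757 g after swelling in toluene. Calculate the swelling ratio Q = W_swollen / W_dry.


Q = W_swollen / W_dry
Q = 18.757 / 4.62
Q = 4.06

Q = 4.06


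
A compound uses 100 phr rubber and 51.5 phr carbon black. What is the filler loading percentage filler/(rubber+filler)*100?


Filler % = filler / (rubber + filler) * 100
= 51.5 / (100 + 51.5) * 100
= 51.5 / 151.5 * 100
= 33.99%

33.99%


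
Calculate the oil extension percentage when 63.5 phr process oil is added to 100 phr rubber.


Oil % = oil / (100 + oil) * 100
= 63.5 / (100 + 63.5) * 100
= 63.5 / 163.5 * 100
= 38.84%

38.84%


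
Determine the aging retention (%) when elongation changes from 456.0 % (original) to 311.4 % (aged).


Retention = aged / original * 100
= 311.4 / 456.0 * 100
= 68.3%

68.3%


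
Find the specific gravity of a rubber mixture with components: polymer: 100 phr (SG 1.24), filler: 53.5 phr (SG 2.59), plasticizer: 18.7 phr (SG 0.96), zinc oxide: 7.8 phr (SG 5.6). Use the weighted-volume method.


Sum of weights = 180.0
Volume contributions:
  polymer: 100/1.24 = 80.6452
  filler: 53.5/2.59 = 20.6564
  plasticizer: 18.7/0.96 = 19.4792
  zinc oxide: 7.8/5.6 = 1.3929
Sum of volumes = 122.1736
SG = 180.0 / 122.1736 = 1.473

SG = 1.473


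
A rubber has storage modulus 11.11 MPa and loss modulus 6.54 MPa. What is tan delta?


tan delta = E'' / E'
= 6.54 / 11.11
= 0.5887

tan delta = 0.5887


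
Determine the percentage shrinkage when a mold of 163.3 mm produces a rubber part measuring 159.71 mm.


Shrinkage = (mold - part) / mold * 100
= (163.3 - 159.71) / 163.3 * 100
= 3.59 / 163.3 * 100
= 2.2%

2.2%


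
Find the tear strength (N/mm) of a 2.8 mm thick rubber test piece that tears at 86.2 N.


Tear strength = force / thickness
= 86.2 / 2.8
= 30.79 N/mm

30.79 N/mm


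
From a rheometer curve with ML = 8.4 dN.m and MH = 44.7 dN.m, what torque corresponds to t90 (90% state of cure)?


M90 = ML + 0.9 * (MH - ML)
M90 = 8.4 + 0.9 * (44.7 - 8.4)
M90 = 8.4 + 0.9 * 36.3
M90 = 41.07 dN.m

41.07 dN.m


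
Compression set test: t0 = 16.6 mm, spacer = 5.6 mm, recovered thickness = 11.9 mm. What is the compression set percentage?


CS = (t0 - recovered) / (t0 - ts) * 100
= (16.6 - 11.9) / (16.6 - 5.6) * 100
= 4.7 / 11.0 * 100
= 42.7%

42.7%


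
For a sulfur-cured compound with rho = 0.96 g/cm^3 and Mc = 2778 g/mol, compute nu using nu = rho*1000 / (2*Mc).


nu = rho * 1000 / (2 * Mc)
nu = 0.96 * 1000 / (2 * 2778)
nu = 960.0 / 5556
nu = 0.1728 mol/L

0.1728 mol/L


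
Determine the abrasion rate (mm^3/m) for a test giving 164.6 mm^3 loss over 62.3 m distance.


Rate = volume_loss / distance
= 164.6 / 62.3
= 2.642 mm^3/m

2.642 mm^3/m


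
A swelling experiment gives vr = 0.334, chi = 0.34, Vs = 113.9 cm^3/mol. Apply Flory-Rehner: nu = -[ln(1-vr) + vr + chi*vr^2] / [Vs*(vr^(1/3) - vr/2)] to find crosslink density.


ln(1 - vr) = ln(1 - 0.334) = -0.4065
Numerator = -((-0.4065) + 0.334 + 0.34 * 0.334^2) = 0.0345
Denominator = 113.9 * (0.334^(1/3) - 0.334/2) = 60.0052
nu = 0.0345 / 60.0052 = 5.7556e-04 mol/cm^3

5.7556e-04 mol/cm^3


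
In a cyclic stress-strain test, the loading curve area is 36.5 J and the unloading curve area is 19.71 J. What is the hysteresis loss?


Hysteresis loss = loading - unloading
= 36.5 - 19.71
= 16.79 J

16.79 J


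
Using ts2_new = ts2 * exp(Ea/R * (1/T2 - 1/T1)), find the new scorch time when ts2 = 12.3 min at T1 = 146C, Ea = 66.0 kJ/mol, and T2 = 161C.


Convert temperatures: T1 = 146 + 273.15 = 419.15 K, T2 = 161 + 273.15 = 434.15 K
ts2_new = 12.3 * exp(66000 / 8.314 * (1/434.15 - 1/419.15))
1/T2 - 1/T1 = -8.2429e-05
ts2_new = 6.39 min

6.39 min


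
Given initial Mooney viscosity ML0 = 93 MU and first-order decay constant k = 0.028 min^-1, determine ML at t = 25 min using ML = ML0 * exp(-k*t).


ML = ML0 * exp(-k * t)
ML = 93 * exp(-0.028 * 25)
ML = 93 * 0.4966
ML = 46.18 MU

46.18 MU


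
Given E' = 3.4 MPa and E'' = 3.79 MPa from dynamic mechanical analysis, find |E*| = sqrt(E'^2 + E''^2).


|E*| = sqrt(E'^2 + E''^2)
= sqrt(3.4^2 + 3.79^2)
= sqrt(11.5600 + 14.3641)
= 5.092 MPa

5.092 MPa


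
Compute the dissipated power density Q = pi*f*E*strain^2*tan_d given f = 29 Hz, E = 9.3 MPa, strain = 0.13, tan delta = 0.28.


Q = pi * f * E * strain^2 * tan_d
= pi * 29 * 9.3 * 0.13^2 * 0.28
= pi * 29 * 9.3 * 0.0169 * 0.28
= 4.0094

Q = 4.0094


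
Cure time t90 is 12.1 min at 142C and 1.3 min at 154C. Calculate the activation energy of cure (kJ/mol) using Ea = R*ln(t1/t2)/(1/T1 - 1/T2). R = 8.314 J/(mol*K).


T1 = 415.15 K, T2 = 427.15 K
1/T1 - 1/T2 = 6.7670e-05
ln(t1/t2) = ln(12.1/1.3) = 2.2308
Ea = 8.314 * 2.2308 / 6.7670e-05 = 274083.4936 J/mol
Ea = 274.08 kJ/mol

274.08 kJ/mol


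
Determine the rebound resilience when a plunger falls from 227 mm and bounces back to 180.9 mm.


Resilience = h_rebound / h_drop * 100
= 180.9 / 227 * 100
= 79.7%

79.7%


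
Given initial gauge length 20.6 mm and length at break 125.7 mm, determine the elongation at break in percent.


Elongation = (Lf - L0) / L0 * 100
= (125.7 - 20.6) / 20.6 * 100
= 105.1 / 20.6 * 100
= 510.2%

510.2%


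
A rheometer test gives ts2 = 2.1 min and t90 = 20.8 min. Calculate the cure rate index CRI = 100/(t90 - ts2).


CRI = 100 / (t90 - ts2)
= 100 / (20.8 - 2.1)
= 100 / 18.7
= 5.35 min^-1

5.35 min^-1


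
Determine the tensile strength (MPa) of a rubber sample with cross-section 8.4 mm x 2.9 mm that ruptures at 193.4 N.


Area = width * thickness = 8.4 * 2.9 = 24.36 mm^2
TS = force / area = 193.4 / 24.36 = 7.94 MPa

7.94 MPa


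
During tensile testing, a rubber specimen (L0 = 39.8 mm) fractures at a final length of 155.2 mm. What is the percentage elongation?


Elongation = (Lf - L0) / L0 * 100
= (155.2 - 39.8) / 39.8 * 100
= 115.4 / 39.8 * 100
= 289.9%

289.9%


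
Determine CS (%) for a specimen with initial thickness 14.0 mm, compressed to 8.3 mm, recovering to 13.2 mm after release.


CS = (t0 - recovered) / (t0 - ts) * 100
= (14.0 - 13.2) / (14.0 - 8.3) * 100
= 0.8 / 5.7 * 100
= 14.0%

14.0%


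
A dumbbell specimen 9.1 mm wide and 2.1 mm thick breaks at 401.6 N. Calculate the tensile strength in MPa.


Area = width * thickness = 9.1 * 2.1 = 19.11 mm^2
TS = force / area = 401.6 / 19.11 = 21.02 MPa

21.02 MPa


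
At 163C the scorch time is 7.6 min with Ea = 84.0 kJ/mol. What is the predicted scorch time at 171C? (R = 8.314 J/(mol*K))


Convert temperatures: T1 = 163 + 273.15 = 436.15 K, T2 = 171 + 273.15 = 444.15 K
ts2_new = 7.6 * exp(84000 / 8.314 * (1/444.15 - 1/436.15))
1/T2 - 1/T1 = -4.1298e-05
ts2_new = 5.01 min

5.01 min


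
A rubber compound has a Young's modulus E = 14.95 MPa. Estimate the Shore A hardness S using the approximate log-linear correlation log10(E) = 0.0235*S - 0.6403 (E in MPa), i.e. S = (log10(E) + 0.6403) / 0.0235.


log10(E) = 0.0235*S - 0.6403  =>  S = (log10(E) + 0.6403) / 0.0235
log10(14.95) = 1.174641
S = (1.174641 + 0.6403) / 0.0235 = 1.814941 / 0.0235
S = 77.2

Shore A = 77.2


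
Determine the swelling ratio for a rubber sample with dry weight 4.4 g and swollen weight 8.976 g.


Q = W_swollen / W_dry
Q = 8.976 / 4.4
Q = 2.04

Q = 2.04


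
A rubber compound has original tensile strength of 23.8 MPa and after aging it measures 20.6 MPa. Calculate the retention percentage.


Retention = aged / original * 100
= 20.6 / 23.8 * 100
= 86.6%

86.6%
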